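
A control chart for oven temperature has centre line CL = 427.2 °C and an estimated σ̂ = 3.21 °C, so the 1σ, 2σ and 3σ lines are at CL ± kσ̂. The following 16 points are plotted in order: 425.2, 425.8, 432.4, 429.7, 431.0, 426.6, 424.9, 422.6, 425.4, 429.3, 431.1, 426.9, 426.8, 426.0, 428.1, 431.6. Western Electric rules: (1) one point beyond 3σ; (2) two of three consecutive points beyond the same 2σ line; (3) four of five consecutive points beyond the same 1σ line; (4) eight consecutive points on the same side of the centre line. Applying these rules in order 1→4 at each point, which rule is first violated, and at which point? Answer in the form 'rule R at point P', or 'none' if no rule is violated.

Zone of each point (C = within 1σ̂, B = 1σ̂–2σ̂, A = 2σ̂–3σ̂, * = beyond 3σ̂; sign = side of CL): 1:-C, 2:-C, 3:+B, 4:+C, 5:+B, 6:-C, 7:-C, 8:-B, 9:-C, 10:+C, 11:+B, 12:-C, 13:-C, 14:-C, 15:+C, 16:+B
No rule fires across all 16 points.

none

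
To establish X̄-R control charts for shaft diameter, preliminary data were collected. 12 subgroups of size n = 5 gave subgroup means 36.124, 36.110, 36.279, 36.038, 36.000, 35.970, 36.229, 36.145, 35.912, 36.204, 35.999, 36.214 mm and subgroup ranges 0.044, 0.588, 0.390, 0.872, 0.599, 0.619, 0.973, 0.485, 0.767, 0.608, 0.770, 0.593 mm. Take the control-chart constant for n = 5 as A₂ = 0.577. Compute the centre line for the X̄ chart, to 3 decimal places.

36.102

X̄̄ = (36.124 + 36.110 + 36.279 + 36.038 + 36.000 + 35.970 + 36.229 + 36.145 + 35.912 + 36.204 + 35.999 + 36.214) / 12 = 433.2240 / 12 = 36.1020
CL = X̄̄ = 36.1020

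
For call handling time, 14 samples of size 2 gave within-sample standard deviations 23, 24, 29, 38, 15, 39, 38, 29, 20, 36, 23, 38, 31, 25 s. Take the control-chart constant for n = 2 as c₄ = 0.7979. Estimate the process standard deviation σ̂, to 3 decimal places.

36.524

s̄ = (23 + 24 + 29 + 38 + 15 + 39 + 38 + 29 + 20 + 36 + 23 + 38 + 31 + 25) / 14 = 29.1429
σ̂ = s̄ / c₄ = 29.1429 / 0.7979 = 36.5244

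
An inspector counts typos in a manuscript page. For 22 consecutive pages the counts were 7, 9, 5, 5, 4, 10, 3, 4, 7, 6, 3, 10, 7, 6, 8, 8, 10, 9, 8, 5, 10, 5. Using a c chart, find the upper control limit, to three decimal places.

c̄ = (7 + 9 + 5 + 5 + 4 + 10 + 3 + 4 + 7 + 6 + 3 + 10 + 7 + 6 + 8 + 8 + 10 + 9 + 8 + 5 + 10 + 5) / 22 = 149 / 22 = 6.7727
UCL = c̄ + 3√c̄ = 6.7727 + 3 × √6.7727 = 6.7727 + 3 × 2.6024 = 14.5801

14.580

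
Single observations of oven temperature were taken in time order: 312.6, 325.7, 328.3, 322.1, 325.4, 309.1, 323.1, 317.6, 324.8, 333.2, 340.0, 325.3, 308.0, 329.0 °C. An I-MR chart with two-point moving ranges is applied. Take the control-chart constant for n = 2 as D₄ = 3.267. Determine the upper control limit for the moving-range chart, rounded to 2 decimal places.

34.28

Moving ranges: 13.1, 2.6, 6.2, 3.3, 16.3, 14.0, 5.5, 7.2, 8.4, 6.8, 14.7, 17.3, 21.0; M̄R̄ = 136.4000 / 13 = 10.4923
UCL_MR = D₄·M̄R̄ = 3.267 × 10.4923 = 34.2784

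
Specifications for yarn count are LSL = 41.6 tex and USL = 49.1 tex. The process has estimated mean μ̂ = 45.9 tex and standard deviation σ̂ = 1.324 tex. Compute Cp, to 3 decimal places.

0.944

Cp = (USL − LSL) / (6σ̂) = (49.1 − 41.6) / (6 × 1.324) = 7.5000 / 7.9440 = 0.9441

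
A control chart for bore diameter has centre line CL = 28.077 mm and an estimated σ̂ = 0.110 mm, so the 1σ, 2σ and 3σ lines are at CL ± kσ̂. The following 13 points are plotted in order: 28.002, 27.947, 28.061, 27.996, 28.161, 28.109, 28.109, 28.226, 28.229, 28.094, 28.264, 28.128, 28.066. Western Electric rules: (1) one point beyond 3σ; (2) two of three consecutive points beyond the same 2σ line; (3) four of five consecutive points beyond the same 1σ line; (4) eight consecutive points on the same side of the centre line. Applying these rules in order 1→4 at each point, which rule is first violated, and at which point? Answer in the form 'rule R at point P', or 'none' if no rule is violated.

Zone of each point (C = within 1σ̂, B = 1σ̂–2σ̂, A = 2σ̂–3σ̂, * = beyond 3σ̂; sign = side of CL): 1:-C, 2:-B, 3:-C, 4:-C, 5:+C, 6:+C, 7:+C, 8:+B, 9:+B, 10:+C, 11:+B, 12:+C, 13:-C
Rule 4 (eight consecutive points on the same side of the centre line) is satisfied at point 12.

rule 4 at point 12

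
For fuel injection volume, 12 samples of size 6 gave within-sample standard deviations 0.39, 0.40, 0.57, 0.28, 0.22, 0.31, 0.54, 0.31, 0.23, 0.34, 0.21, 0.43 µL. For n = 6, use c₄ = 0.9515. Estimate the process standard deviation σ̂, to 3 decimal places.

0.370

s̄ = (0.39 + 0.40 + 0.57 + 0.28 + 0.22 + 0.31 + 0.54 + 0.31 + 0.23 + 0.34 + 0.21 + 0.43) / 12 = 0.3525
σ̂ = s̄ / c₄ = 0.3525 / 0.9515 = 0.3705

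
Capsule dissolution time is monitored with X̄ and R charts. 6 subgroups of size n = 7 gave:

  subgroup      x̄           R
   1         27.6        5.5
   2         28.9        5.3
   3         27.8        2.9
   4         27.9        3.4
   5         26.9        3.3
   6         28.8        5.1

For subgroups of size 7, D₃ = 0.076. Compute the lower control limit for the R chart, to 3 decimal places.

0.323

R̄ = (5.5 + 5.3 + 2.9 + 3.4 + 3.3 + 5.1) / 6 = 25.5000 / 6 = 4.2500
LCL_R = D₃·R̄ = 0.076 × 4.2500 = 0.3230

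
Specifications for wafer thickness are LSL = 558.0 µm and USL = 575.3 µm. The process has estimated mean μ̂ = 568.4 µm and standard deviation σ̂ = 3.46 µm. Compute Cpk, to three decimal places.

0.665

Cpu = (USL − μ̂) / (3σ̂) = (575.3 − 568.4) / (3 × 3.46) = 0.6647; Cpl = (μ̂ − LSL) / (3σ̂) = (568.4 − 558.0) / (3 × 3.46) = 1.0019; Cpk = min(Cpu, Cpl) = 0.6647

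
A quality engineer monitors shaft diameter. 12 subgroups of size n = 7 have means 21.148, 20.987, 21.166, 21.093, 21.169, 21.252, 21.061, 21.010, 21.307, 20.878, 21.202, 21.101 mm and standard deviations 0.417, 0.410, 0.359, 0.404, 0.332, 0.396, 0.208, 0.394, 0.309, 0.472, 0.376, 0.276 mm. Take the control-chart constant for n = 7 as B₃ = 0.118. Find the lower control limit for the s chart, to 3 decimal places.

0.043

s̄ = (0.417 + 0.410 + 0.359 + 0.404 + 0.332 + 0.396 + 0.208 + 0.394 + 0.309 + 0.472 + 0.376 + 0.276) / 12 = 0.3627
LCL_s = B₃·s̄ = 0.118 × 0.3627 = 0.0428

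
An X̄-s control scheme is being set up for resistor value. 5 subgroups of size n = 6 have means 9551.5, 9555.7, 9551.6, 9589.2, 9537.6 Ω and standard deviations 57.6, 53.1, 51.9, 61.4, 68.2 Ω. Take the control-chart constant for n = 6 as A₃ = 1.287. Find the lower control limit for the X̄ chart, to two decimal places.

9481.91

X̄̄ = (9551.5 + 9555.7 + 9551.6 + 9589.2 + 9537.6) / 5 = 9557.1200
s̄ = (57.6 + 53.1 + 51.9 + 61.4 + 68.2) / 5 = 58.4400
LCL = X̄̄ − A₃·s̄ = 9557.1200 − 1.287 × 58.4400 = 9481.9077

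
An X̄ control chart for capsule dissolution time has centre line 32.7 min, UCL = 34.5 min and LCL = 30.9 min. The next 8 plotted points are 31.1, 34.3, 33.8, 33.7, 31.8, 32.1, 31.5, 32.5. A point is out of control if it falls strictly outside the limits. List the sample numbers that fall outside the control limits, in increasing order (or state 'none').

none

All 8 points lie within [30.9, 34.5].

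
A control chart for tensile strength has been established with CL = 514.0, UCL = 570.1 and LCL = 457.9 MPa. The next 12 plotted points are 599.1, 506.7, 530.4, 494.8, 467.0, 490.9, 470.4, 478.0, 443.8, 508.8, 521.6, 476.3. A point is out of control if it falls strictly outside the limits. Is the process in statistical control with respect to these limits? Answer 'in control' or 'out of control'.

Compare each point to [457.9, 570.1]: sample 1 = 599.1 > UCL; sample 9 = 443.8 < LCL.

out of control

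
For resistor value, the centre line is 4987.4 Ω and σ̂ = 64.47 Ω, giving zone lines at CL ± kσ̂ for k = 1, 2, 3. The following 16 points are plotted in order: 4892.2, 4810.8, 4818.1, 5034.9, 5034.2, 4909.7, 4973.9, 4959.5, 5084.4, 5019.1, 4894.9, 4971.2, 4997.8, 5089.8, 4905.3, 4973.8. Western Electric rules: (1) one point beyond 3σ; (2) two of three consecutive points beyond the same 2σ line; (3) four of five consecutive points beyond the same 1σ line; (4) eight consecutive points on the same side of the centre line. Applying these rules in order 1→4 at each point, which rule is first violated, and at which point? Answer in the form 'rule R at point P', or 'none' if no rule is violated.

Zone of each point (C = within 1σ̂, B = 1σ̂–2σ̂, A = 2σ̂–3σ̂, * = beyond 3σ̂; sign = side of CL): 1:-B, 2:-A, 3:-A, 4:+C, 5:+C, 6:-B, 7:-C, 8:-C, 9:+B, 10:+C, 11:-B, 12:-C, 13:+C, 14:+B, 15:-B, 16:-C
Rule 2 (two of three consecutive points beyond the same 2σ limit) is satisfied at point 3.

rule 2 at point 3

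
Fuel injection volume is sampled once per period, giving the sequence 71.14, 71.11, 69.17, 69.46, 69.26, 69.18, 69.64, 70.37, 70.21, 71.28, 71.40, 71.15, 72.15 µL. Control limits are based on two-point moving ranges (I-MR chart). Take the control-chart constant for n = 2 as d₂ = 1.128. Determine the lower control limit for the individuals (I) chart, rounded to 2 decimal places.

X̄ = (71.14 + 71.11 + 69.17 + 69.46 + 69.26 + 69.18 + 69.64 + 70.37 + 70.21 + 71.28 + 71.40 + 71.15 + 72.15) / 13 = 70.4246
Moving ranges: 0.03, 1.94, 0.29, 0.20, 0.08, 0.46, 0.73, 0.16, 1.07, 0.12, 0.25, 1.00; M̄R̄ = 6.3300 / 12 = 0.5275
LCL = X̄ − 3·M̄R̄/d₂ = 70.4246 − 3 × 0.5275 / 1.128 = 69.0217

69.02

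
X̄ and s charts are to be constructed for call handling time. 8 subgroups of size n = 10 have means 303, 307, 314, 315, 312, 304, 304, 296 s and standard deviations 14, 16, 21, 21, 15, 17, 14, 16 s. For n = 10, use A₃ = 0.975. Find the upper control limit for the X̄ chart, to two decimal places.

323.21

X̄̄ = (303 + 307 + 314 + 315 + 312 + 304 + 304 + 296) / 8 = 306.8750
s̄ = (14 + 16 + 21 + 21 + 15 + 17 + 14 + 16) / 8 = 16.7500
UCL = X̄̄ + A₃·s̄ = 306.8750 + 0.975 × 16.7500 = 323.2063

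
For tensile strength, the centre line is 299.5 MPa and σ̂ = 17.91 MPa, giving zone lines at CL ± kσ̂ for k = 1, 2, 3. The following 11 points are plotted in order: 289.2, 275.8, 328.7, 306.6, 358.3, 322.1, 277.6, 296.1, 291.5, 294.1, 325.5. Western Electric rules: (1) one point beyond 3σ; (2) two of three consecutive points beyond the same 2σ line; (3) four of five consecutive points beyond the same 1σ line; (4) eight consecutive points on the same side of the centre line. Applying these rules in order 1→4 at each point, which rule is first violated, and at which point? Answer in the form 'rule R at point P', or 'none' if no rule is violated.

rule 1 at point 5

Zone of each point (C = within 1σ̂, B = 1σ̂–2σ̂, A = 2σ̂–3σ̂, * = beyond 3σ̂; sign = side of CL): 1:-C, 2:-B, 3:+B, 4:+C, 5:+*, 6:+B, 7:-B, 8:-C, 9:-C, 10:-C, 11:+B
Rule 1 (one point beyond the 3σ limits) is satisfied at point 5.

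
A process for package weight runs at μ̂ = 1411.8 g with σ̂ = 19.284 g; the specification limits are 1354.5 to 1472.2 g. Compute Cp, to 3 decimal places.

1.017

Cp = (USL − LSL) / (6σ̂) = (1472.2 − 1354.5) / (6 × 19.284) = 117.7000 / 115.7040 = 1.0173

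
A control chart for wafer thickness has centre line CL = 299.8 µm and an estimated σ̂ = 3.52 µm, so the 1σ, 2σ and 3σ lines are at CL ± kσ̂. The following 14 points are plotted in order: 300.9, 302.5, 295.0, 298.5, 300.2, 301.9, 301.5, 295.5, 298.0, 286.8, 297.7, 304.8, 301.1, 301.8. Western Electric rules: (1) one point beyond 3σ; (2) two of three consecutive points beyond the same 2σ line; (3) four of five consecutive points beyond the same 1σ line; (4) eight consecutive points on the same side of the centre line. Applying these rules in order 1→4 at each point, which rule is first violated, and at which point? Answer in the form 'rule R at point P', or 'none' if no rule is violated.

Zone of each point (C = within 1σ̂, B = 1σ̂–2σ̂, A = 2σ̂–3σ̂, * = beyond 3σ̂; sign = side of CL): 1:+C, 2:+C, 3:-B, 4:-C, 5:+C, 6:+C, 7:+C, 8:-B, 9:-C, 10:-*, 11:-C, 12:+B, 13:+C, 14:+C
Rule 1 (one point beyond the 3σ limits) is satisfied at point 10.

rule 1 at point 10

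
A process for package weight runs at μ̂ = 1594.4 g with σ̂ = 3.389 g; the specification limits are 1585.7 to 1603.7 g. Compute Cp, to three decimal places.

Cp = (USL − LSL) / (6σ̂) = (1603.7 − 1585.7) / (6 × 3.389) = 18.0000 / 20.3340 = 0.8852

0.885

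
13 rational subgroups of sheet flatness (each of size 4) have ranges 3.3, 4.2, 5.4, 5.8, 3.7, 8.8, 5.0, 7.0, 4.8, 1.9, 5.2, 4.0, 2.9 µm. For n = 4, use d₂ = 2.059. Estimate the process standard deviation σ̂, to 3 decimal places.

2.316

R̄ = (3.3 + 4.2 + 5.4 + 5.8 + 3.7 + 8.8 + 5.0 + 7.0 + 4.8 + 1.9 + 5.2 + 4.0 + 2.9) / 13 = 4.7692
σ̂ = R̄ / d₂ = 4.7692 / 2.059 = 2.3163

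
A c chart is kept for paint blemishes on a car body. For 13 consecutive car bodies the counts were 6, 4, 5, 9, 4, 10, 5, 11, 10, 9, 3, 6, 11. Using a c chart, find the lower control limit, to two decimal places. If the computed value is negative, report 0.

0.00

c̄ = (6 + 4 + 5 + 9 + 4 + 10 + 5 + 11 + 10 + 9 + 3 + 6 + 11) / 13 = 93 / 13 = 7.1538
LCL = c̄ − 3√c̄ = 7.1538 − 3 × 2.6747 = -0.8702 → 0 (cannot be negative)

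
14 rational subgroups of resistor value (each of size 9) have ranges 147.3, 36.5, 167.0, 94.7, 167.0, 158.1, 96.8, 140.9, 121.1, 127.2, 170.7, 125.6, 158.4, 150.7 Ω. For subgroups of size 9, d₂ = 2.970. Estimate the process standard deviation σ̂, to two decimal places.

R̄ = (147.3 + 36.5 + 167.0 + 94.7 + 167.0 + 158.1 + 96.8 + 140.9 + 121.1 + 127.2 + 170.7 + 125.6 + 158.4 + 150.7) / 14 = 133.0000
σ̂ = R̄ / d₂ = 133.0000 / 2.970 = 44.7811

44.78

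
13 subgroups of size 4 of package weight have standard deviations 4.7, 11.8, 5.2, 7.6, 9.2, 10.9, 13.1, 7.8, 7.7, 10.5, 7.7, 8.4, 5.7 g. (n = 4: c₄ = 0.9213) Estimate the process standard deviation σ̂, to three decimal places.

s̄ = (4.7 + 11.8 + 5.2 + 7.6 + 9.2 + 10.9 + 13.1 + 7.8 + 7.7 + 10.5 + 7.7 + 8.4 + 5.7) / 13 = 8.4846
σ̂ = s̄ / c₄ = 8.4846 / 0.9213 = 9.2094

9.209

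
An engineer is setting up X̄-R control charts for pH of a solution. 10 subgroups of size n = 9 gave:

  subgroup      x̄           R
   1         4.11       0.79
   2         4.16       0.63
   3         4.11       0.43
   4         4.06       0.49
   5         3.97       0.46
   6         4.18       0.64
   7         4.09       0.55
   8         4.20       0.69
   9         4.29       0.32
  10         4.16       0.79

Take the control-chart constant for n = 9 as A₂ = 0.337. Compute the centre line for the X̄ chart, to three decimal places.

X̄̄ = (4.11 + 4.16 + 4.11 + 4.06 + 3.97 + 4.18 + 4.09 + 4.20 + 4.29 + 4.16) / 10 = 41.3300 / 10 = 4.1330
CL = X̄̄ = 4.1330

4.133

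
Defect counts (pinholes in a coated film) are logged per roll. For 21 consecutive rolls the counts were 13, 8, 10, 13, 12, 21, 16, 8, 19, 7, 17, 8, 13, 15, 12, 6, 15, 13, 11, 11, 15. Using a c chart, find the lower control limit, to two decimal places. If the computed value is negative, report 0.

1.91

c̄ = (13 + 8 + 10 + 13 + 12 + 21 + 16 + 8 + 19 + 7 + 17 + 8 + 13 + 15 + 12 + 6 + 15 + 13 + 11 + 11 + 15) / 21 = 263 / 21 = 12.5238
LCL = c̄ − 3√c̄ = 12.5238 − 3 × 3.5389 = 1.9071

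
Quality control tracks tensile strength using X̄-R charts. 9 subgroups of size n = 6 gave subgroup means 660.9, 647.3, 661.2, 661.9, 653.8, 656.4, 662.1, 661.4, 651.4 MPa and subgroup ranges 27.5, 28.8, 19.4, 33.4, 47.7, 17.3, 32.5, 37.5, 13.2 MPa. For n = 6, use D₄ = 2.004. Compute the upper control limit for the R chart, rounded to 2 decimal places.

57.29

R̄ = (27.5 + 28.8 + 19.4 + 33.4 + 47.7 + 17.3 + 32.5 + 37.5 + 13.2) / 9 = 257.3000 / 9 = 28.5889
UCL_R = D₄·R̄ = 2.004 × 28.5889 = 57.2921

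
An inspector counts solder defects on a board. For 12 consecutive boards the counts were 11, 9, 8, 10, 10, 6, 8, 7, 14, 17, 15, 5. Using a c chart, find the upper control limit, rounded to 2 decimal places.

19.49

c̄ = (11 + 9 + 8 + 10 + 10 + 6 + 8 + 7 + 14 + 17 + 15 + 5) / 12 = 120 / 12 = 10.0000
UCL = c̄ + 3√c̄ = 10.0000 + 3 × √10.0000 = 10.0000 + 3 × 3.1623 = 19.4868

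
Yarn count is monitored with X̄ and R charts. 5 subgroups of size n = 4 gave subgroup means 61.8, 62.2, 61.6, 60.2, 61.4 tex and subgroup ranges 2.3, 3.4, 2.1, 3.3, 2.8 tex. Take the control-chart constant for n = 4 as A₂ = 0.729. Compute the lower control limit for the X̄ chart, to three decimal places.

X̄̄ = (61.8 + 62.2 + 61.6 + 60.2 + 61.4) / 5 = 307.2000 / 5 = 61.4400
R̄ = (2.3 + 3.4 + 2.1 + 3.3 + 2.8) / 5 = 13.9000 / 5 = 2.7800
LCL = X̄̄ − A₂·R̄ = 61.4400 − 0.729 × 2.7800 = 59.4134

59.413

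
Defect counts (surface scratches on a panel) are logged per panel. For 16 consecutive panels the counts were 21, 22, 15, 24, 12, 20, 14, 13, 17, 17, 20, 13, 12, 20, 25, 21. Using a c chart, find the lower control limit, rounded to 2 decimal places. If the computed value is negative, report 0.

c̄ = (21 + 22 + 15 + 24 + 12 + 20 + 14 + 13 + 17 + 17 + 20 + 13 + 12 + 20 + 25 + 21) / 16 = 286 / 16 = 17.8750
LCL = c̄ − 3√c̄ = 17.8750 − 3 × 4.2279 = 5.1913

5.19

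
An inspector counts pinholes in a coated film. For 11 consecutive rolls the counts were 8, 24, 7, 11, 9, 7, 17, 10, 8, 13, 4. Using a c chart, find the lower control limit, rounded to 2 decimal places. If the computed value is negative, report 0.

0.90

c̄ = (8 + 24 + 7 + 11 + 9 + 7 + 17 + 10 + 8 + 13 + 4) / 11 = 118 / 11 = 10.7273
LCL = c̄ − 3√c̄ = 10.7273 − 3 × 3.2753 = 0.9015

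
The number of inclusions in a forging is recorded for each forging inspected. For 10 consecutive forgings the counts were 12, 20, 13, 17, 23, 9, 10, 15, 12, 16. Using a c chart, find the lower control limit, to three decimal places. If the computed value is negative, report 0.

c̄ = (12 + 20 + 13 + 17 + 23 + 9 + 10 + 15 + 12 + 16) / 10 = 147 / 10 = 14.7000
LCL = c̄ − 3√c̄ = 14.7000 − 3 × 3.8341 = 3.1978

3.198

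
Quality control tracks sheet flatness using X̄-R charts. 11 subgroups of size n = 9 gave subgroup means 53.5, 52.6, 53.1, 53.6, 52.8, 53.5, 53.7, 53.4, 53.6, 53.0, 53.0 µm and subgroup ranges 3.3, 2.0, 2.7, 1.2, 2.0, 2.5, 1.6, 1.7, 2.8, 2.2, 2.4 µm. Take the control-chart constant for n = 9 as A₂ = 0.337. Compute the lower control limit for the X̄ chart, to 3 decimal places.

52.507

X̄̄ = (53.5 + 52.6 + 53.1 + 53.6 + 52.8 + 53.5 + 53.7 + 53.4 + 53.6 + 53.0 + 53.0) / 11 = 585.8000 / 11 = 53.2545
R̄ = (3.3 + 2.0 + 2.7 + 1.2 + 2.0 + 2.5 + 1.6 + 1.7 + 2.8 + 2.2 + 2.4) / 11 = 24.4000 / 11 = 2.2182
LCL = X̄̄ − A₂·R̄ = 53.2545 − 0.337 × 2.2182 = 52.5070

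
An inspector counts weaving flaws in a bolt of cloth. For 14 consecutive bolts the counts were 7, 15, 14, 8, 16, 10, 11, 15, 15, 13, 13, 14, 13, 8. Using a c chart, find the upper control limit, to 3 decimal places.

22.801

c̄ = (7 + 15 + 14 + 8 + 16 + 10 + 11 + 15 + 15 + 13 + 13 + 14 + 13 + 8) / 14 = 172 / 14 = 12.2857
UCL = c̄ + 3√c̄ = 12.2857 + 3 × √12.2857 = 12.2857 + 3 × 3.5051 = 22.8010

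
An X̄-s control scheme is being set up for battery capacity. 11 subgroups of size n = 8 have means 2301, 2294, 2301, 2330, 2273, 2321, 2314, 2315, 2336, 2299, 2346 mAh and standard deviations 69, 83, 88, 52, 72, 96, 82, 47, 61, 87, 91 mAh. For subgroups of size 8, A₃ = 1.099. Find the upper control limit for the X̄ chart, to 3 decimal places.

X̄̄ = (2301 + 2294 + 2301 + 2330 + 2273 + 2321 + 2314 + 2315 + 2336 + 2299 + 2346) / 11 = 2311.8182
s̄ = (69 + 83 + 88 + 52 + 72 + 96 + 82 + 47 + 61 + 87 + 91) / 11 = 75.2727
UCL = X̄̄ + A₃·s̄ = 2311.8182 + 1.099 × 75.2727 = 2394.5429

2394.543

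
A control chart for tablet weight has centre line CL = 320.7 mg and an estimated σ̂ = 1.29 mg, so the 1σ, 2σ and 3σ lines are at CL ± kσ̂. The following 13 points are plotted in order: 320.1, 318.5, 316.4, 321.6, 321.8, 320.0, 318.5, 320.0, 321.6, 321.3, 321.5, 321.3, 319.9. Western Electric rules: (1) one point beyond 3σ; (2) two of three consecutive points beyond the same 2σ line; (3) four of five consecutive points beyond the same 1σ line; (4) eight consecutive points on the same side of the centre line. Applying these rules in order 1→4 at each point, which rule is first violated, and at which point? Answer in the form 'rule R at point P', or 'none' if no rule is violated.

rule 1 at point 3

Zone of each point (C = within 1σ̂, B = 1σ̂–2σ̂, A = 2σ̂–3σ̂, * = beyond 3σ̂; sign = side of CL): 1:-C, 2:-B, 3:-*, 4:+C, 5:+C, 6:-C, 7:-B, 8:-C, 9:+C, 10:+C, 11:+C, 12:+C, 13:-C
Rule 1 (one point beyond the 3σ limits) is satisfied at point 3.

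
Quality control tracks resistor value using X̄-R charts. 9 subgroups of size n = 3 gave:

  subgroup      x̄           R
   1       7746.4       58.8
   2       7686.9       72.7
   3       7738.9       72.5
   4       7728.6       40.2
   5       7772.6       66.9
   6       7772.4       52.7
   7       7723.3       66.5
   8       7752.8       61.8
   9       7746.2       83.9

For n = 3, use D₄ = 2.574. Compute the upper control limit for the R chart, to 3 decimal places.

164.736

R̄ = (58.8 + 72.7 + 72.5 + 40.2 + 66.9 + 52.7 + 66.5 + 61.8 + 83.9) / 9 = 576.0000 / 9 = 64.0000
UCL_R = D₄·R̄ = 2.574 × 64.0000 = 164.7360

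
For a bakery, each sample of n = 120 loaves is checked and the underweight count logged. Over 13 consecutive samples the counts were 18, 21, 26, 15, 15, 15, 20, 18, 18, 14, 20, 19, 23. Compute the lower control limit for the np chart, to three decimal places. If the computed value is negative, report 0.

6.718

p̄ = Σdᵢ / (k·n) = 242 / (13 × 120) = 0.15513
LCL = np̄ − 3·√(np̄(1−p̄)) = 18.6154 − 3 × 3.9658 = 6.7180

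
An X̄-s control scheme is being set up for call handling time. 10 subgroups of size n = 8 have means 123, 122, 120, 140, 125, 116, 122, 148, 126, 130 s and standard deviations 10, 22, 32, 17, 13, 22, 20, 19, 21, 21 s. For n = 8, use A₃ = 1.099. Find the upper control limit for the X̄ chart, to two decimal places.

148.85

X̄̄ = (123 + 122 + 120 + 140 + 125 + 116 + 122 + 148 + 126 + 130) / 10 = 127.2000
s̄ = (10 + 22 + 32 + 17 + 13 + 22 + 20 + 19 + 21 + 21) / 10 = 19.7000
UCL = X̄̄ + A₃·s̄ = 127.2000 + 1.099 × 19.7000 = 148.8503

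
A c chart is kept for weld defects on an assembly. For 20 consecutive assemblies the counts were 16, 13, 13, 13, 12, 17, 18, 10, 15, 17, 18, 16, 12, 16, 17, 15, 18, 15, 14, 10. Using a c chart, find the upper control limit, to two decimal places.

26.27

c̄ = (16 + 13 + 13 + 13 + 12 + 17 + 18 + 10 + 15 + 17 + 18 + 16 + 12 + 16 + 17 + 15 + 18 + 15 + 14 + 10) / 20 = 295 / 20 = 14.7500
UCL = c̄ + 3√c̄ = 14.7500 + 3 × √14.7500 = 14.7500 + 3 × 3.8406 = 26.2717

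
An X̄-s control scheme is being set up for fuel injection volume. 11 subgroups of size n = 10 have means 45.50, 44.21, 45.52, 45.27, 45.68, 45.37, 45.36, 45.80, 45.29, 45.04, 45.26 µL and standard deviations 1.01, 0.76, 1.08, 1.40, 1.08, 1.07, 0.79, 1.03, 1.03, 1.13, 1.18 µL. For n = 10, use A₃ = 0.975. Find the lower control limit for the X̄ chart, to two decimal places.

X̄̄ = (45.50 + 44.21 + 45.52 + 45.27 + 45.68 + 45.37 + 45.36 + 45.80 + 45.29 + 45.04 + 45.26) / 11 = 45.3000
s̄ = (1.01 + 0.76 + 1.08 + 1.40 + 1.08 + 1.07 + 0.79 + 1.03 + 1.03 + 1.13 + 1.18) / 11 = 1.0509
LCL = X̄̄ − A₃·s̄ = 45.3000 − 0.975 × 1.0509 = 44.2754

44.28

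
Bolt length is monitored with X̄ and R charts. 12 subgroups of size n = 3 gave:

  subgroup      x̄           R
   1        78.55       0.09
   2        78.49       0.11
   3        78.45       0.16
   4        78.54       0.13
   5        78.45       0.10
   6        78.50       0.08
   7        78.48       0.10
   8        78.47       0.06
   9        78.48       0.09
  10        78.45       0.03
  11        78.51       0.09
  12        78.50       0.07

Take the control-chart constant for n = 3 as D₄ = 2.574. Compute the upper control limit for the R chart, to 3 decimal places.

R̄ = (0.09 + 0.11 + 0.16 + 0.13 + 0.10 + 0.08 + 0.10 + 0.06 + 0.09 + 0.03 + 0.09 + 0.07) / 12 = 1.1100 / 12 = 0.0925
UCL_R = D₄·R̄ = 2.574 × 0.0925 = 0.2381

0.238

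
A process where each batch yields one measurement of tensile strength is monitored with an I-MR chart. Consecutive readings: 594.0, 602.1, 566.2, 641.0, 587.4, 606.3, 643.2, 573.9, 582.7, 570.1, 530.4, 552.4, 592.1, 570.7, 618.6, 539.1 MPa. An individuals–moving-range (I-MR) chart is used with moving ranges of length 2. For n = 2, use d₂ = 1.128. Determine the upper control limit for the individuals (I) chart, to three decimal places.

686.542

X̄ = (594.0 + 602.1 + 566.2 + 641.0 + 587.4 + 606.3 + 643.2 + 573.9 + 582.7 + 570.1 + 530.4 + 552.4 + 592.1 + 570.7 + 618.6 + 539.1) / 16 = 585.6375
Moving ranges: 8.1, 35.9, 74.8, 53.6, 18.9, 36.9, 69.3, 8.8, 12.6, 39.7, 22.0, 39.7, 21.4, 47.9, 79.5; M̄R̄ = 569.1000 / 15 = 37.9400
UCL = X̄ + 3·M̄R̄/d₂ = 585.6375 + 3 × 37.9400 / 1.128 = 686.5418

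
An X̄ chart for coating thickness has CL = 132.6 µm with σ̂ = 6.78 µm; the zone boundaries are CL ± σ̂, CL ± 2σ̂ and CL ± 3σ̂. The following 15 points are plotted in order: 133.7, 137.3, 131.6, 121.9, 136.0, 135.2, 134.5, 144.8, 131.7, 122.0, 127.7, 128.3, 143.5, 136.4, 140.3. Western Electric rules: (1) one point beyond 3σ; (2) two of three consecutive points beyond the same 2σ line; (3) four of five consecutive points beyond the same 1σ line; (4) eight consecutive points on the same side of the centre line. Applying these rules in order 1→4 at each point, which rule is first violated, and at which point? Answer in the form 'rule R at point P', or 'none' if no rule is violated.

none

Zone of each point (C = within 1σ̂, B = 1σ̂–2σ̂, A = 2σ̂–3σ̂, * = beyond 3σ̂; sign = side of CL): 1:+C, 2:+C, 3:-C, 4:-B, 5:+C, 6:+C, 7:+C, 8:+B, 9:-C, 10:-B, 11:-C, 12:-C, 13:+B, 14:+C, 15:+B
No rule fires across all 15 points.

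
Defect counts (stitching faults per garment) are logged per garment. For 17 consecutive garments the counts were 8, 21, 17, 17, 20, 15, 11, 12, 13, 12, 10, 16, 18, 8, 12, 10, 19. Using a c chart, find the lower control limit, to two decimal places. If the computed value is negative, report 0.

2.81

c̄ = (8 + 21 + 17 + 17 + 20 + 15 + 11 + 12 + 13 + 12 + 10 + 16 + 18 + 8 + 12 + 10 + 19) / 17 = 239 / 17 = 14.0588
LCL = c̄ − 3√c̄ = 14.0588 − 3 × 3.7495 = 2.8103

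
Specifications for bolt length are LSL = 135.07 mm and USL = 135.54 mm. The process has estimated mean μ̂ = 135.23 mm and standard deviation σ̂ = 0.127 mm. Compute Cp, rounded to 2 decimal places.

Cp = (USL − LSL) / (6σ̂) = (135.54 − 135.07) / (6 × 0.127) = 0.4700 / 0.7620 = 0.6168

0.62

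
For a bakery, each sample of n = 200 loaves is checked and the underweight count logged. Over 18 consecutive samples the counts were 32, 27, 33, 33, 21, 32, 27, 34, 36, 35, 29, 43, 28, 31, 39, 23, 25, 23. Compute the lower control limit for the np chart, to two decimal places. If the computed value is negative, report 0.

15.34

p̄ = Σdᵢ / (k·n) = 551 / (18 × 200) = 0.15306
LCL = np̄ − 3·√(np̄(1−p̄)) = 30.6111 − 3 × 5.0917 = 15.3359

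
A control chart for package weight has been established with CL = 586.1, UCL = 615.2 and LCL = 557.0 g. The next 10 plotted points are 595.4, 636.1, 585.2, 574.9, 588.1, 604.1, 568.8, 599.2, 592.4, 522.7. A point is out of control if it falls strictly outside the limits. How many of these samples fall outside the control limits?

Compare each point to [557.0, 615.2]: sample 2 = 636.1 > UCL; sample 10 = 522.7 < LCL.

2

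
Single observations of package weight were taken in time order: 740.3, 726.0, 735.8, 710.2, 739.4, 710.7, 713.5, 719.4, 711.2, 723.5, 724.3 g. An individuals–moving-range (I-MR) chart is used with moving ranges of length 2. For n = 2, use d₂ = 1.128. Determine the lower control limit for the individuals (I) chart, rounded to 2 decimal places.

686.52

X̄ = (740.3 + 726.0 + 735.8 + 710.2 + 739.4 + 710.7 + 713.5 + 719.4 + 711.2 + 723.5 + 724.3) / 11 = 723.1182
Moving ranges: 14.3, 9.8, 25.6, 29.2, 28.7, 2.8, 5.9, 8.2, 12.3, 0.8; M̄R̄ = 137.6000 / 10 = 13.7600
LCL = X̄ − 3·M̄R̄/d₂ = 723.1182 − 3 × 13.7600 / 1.128 = 686.5224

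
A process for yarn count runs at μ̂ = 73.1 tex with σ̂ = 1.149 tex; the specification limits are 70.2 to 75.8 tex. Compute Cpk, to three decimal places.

Cpu = (USL − μ̂) / (3σ̂) = (75.8 − 73.1) / (3 × 1.149) = 0.7833; Cpl = (μ̂ − LSL) / (3σ̂) = (73.1 − 70.2) / (3 × 1.149) = 0.8413; Cpk = min(Cpu, Cpl) = 0.7833

0.783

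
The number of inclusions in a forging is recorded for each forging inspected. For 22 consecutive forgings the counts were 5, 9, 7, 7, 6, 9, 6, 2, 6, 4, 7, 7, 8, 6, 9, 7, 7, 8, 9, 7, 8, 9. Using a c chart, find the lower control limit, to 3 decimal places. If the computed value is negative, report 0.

0.000

c̄ = (5 + 9 + 7 + 7 + 6 + 9 + 6 + 2 + 6 + 4 + 7 + 7 + 8 + 6 + 9 + 7 + 7 + 8 + 9 + 7 + 8 + 9) / 22 = 153 / 22 = 6.9545
LCL = c̄ − 3√c̄ = 6.9545 − 3 × 2.6371 = -0.9569 → 0 (cannot be negative)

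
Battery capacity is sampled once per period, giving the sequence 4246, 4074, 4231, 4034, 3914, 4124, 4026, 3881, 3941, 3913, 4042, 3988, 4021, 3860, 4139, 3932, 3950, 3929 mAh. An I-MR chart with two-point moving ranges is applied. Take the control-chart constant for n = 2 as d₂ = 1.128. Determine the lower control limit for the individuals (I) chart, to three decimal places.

X̄ = (4246 + 4074 + 4231 + 4034 + 3914 + 4124 + 4026 + 3881 + 3941 + 3913 + 4042 + 3988 + 4021 + 3860 + 4139 + 3932 + 3950 + 3929) / 18 = 4013.6111
Moving ranges: 172, 157, 197, 120, 210, 98, 145, 60, 28, 129, 54, 33, 161, 279, 207, 18, 21; M̄R̄ = 2089.0000 / 17 = 122.8824
LCL = X̄ − 3·M̄R̄/d₂ = 4013.6111 − 3 × 122.8824 / 1.128 = 3686.7963

3686.796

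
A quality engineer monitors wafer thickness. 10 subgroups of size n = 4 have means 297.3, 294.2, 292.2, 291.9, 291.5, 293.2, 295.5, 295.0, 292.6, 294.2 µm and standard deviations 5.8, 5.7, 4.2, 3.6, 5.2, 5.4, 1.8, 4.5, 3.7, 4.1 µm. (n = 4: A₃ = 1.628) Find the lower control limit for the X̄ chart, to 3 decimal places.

286.597

X̄̄ = (297.3 + 294.2 + 292.2 + 291.9 + 291.5 + 293.2 + 295.5 + 295.0 + 292.6 + 294.2) / 10 = 293.7600
s̄ = (5.8 + 5.7 + 4.2 + 3.6 + 5.2 + 5.4 + 1.8 + 4.5 + 3.7 + 4.1) / 10 = 4.4000
LCL = X̄̄ − A₃·s̄ = 293.7600 − 1.628 × 4.4000 = 286.5968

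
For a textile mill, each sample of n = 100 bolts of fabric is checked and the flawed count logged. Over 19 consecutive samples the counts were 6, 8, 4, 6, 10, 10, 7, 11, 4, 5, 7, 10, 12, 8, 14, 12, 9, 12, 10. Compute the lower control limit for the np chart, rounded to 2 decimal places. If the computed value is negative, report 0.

0.24

p̄ = Σdᵢ / (k·n) = 165 / (19 × 100) = 0.08684
LCL = np̄ − 3·√(np̄(1−p̄)) = 8.6842 − 3 × 2.8160 = 0.2361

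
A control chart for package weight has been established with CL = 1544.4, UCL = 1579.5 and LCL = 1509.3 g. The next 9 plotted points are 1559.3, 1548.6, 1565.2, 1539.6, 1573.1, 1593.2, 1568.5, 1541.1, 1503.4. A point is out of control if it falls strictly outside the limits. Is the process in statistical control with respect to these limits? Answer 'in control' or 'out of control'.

out of control

Compare each point to [1509.3, 1579.5]: sample 6 = 1593.2 > UCL; sample 9 = 1503.4 < LCL.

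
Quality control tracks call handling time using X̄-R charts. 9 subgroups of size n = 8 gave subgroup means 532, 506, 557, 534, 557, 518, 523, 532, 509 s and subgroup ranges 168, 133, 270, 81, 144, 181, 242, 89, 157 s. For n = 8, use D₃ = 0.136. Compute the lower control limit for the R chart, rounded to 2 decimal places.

22.14

R̄ = (168 + 133 + 270 + 81 + 144 + 181 + 242 + 89 + 157) / 9 = 1465.0000 / 9 = 162.7778
LCL_R = D₃·R̄ = 0.136 × 162.7778 = 22.1378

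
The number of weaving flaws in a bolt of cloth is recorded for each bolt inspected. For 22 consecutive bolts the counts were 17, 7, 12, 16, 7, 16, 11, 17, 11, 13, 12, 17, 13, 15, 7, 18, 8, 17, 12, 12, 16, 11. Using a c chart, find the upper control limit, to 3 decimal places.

c̄ = (17 + 7 + 12 + 16 + 7 + 16 + 11 + 17 + 11 + 13 + 12 + 17 + 13 + 15 + 7 + 18 + 8 + 17 + 12 + 12 + 16 + 11) / 22 = 285 / 22 = 12.9545
UCL = c̄ + 3√c̄ = 12.9545 + 3 × √12.9545 = 12.9545 + 3 × 3.5992 = 23.7523

23.752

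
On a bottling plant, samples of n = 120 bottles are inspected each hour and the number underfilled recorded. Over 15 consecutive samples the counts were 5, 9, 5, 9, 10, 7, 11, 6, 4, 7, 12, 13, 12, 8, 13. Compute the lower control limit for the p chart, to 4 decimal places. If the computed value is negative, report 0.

p̄ = Σdᵢ / (k·n) = 131 / (15 × 120) = 0.07278
LCL = p̄ − 3·√(p̄(1−p̄)/n) = 0.07278 − 3 × 0.02371 = 0.00164

0.0016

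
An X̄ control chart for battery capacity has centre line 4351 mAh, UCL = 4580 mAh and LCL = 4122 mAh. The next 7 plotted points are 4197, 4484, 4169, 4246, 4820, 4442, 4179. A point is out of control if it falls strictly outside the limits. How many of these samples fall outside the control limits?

1

Compare each point to [4122, 4580]: sample 5 = 4820 > UCL.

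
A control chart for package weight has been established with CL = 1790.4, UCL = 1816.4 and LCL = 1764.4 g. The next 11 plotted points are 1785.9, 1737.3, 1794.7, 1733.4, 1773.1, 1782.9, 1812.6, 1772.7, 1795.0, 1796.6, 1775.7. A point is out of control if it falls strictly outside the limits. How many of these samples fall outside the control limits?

Compare each point to [1764.4, 1816.4]: sample 2 = 1737.3 < LCL; sample 4 = 1733.4 < LCL.

2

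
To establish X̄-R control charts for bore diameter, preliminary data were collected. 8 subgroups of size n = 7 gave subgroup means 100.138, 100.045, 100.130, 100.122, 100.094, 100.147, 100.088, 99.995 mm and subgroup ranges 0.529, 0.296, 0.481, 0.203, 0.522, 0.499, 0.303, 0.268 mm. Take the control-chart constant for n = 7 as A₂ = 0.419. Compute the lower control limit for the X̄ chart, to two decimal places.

X̄̄ = (100.138 + 100.045 + 100.130 + 100.122 + 100.094 + 100.147 + 100.088 + 99.995) / 8 = 800.7590 / 8 = 100.0949
R̄ = (0.529 + 0.296 + 0.481 + 0.203 + 0.522 + 0.499 + 0.303 + 0.268) / 8 = 3.1010 / 8 = 0.3876
LCL = X̄̄ − A₂·R̄ = 100.0949 − 0.419 × 0.3876 = 99.9325

99.93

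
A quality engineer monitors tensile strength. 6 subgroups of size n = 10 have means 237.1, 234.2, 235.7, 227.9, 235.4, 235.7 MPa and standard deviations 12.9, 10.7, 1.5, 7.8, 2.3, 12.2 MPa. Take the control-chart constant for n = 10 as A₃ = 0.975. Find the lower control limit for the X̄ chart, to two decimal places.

226.63

X̄̄ = (237.1 + 234.2 + 235.7 + 227.9 + 235.4 + 235.7) / 6 = 234.3333
s̄ = (12.9 + 10.7 + 1.5 + 7.8 + 2.3 + 12.2) / 6 = 7.9000
LCL = X̄̄ − A₃·s̄ = 234.3333 − 0.975 × 7.9000 = 226.6308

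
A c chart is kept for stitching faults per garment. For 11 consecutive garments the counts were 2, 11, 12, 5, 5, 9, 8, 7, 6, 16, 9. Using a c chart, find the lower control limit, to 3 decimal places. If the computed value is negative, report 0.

c̄ = (2 + 11 + 12 + 5 + 5 + 9 + 8 + 7 + 6 + 16 + 9) / 11 = 90 / 11 = 8.1818
LCL = c̄ − 3√c̄ = 8.1818 − 3 × 2.8604 = -0.3993 → 0 (cannot be negative)

0.000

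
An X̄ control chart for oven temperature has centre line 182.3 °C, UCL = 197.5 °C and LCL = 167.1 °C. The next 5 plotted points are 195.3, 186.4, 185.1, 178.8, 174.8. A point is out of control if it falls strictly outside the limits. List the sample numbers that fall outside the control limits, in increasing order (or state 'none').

All 5 points lie within [167.1, 197.5].

none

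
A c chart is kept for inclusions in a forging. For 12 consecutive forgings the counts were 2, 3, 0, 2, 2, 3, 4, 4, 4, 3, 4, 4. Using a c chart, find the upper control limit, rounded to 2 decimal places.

8.04

c̄ = (2 + 3 + 0 + 2 + 2 + 3 + 4 + 4 + 4 + 3 + 4 + 4) / 12 = 35 / 12 = 2.9167
UCL = c̄ + 3√c̄ = 2.9167 + 3 × √2.9167 = 2.9167 + 3 × 1.7078 = 8.0401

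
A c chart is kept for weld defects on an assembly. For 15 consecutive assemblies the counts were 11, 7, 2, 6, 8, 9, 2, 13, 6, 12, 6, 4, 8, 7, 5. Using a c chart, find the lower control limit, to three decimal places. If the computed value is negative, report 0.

c̄ = (11 + 7 + 2 + 6 + 8 + 9 + 2 + 13 + 6 + 12 + 6 + 4 + 8 + 7 + 5) / 15 = 106 / 15 = 7.0667
LCL = c̄ − 3√c̄ = 7.0667 − 3 × 2.6583 = -0.9083 → 0 (cannot be negative)

0.000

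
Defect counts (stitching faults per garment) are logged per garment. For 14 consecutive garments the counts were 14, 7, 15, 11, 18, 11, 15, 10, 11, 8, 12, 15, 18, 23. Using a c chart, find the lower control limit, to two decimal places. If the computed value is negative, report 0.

c̄ = (14 + 7 + 15 + 11 + 18 + 11 + 15 + 10 + 11 + 8 + 12 + 15 + 18 + 23) / 14 = 188 / 14 = 13.4286
LCL = c̄ − 3√c̄ = 13.4286 − 3 × 3.6645 = 2.4351

2.44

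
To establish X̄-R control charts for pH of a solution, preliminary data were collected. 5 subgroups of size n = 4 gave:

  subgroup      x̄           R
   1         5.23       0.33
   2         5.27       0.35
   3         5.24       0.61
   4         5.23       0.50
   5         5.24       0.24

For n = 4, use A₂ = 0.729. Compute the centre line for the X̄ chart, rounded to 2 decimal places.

5.24

X̄̄ = (5.23 + 5.27 + 5.24 + 5.23 + 5.24) / 5 = 26.2100 / 5 = 5.2420
CL = X̄̄ = 5.2420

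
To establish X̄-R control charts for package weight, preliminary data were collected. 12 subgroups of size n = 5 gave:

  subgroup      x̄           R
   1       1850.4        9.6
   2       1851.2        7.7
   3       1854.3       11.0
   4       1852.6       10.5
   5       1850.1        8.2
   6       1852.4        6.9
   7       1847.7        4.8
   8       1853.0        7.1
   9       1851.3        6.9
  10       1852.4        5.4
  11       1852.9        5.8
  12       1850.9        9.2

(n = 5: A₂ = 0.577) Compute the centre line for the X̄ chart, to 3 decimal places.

X̄̄ = (1850.4 + 1851.2 + 1854.3 + 1852.6 + 1850.1 + 1852.4 + 1847.7 + 1853.0 + 1851.3 + 1852.4 + 1852.9 + 1850.9) / 12 = 22219.2000 / 12 = 1851.6000
CL = X̄̄ = 1851.6000

1851.600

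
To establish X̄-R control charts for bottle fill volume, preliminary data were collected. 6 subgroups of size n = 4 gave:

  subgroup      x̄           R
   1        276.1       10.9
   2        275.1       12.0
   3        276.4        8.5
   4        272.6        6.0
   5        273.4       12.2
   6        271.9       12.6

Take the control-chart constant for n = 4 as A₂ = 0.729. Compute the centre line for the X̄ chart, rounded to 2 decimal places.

X̄̄ = (276.1 + 275.1 + 276.4 + 272.6 + 273.4 + 271.9) / 6 = 1645.5000 / 6 = 274.2500
CL = X̄̄ = 274.2500

274.25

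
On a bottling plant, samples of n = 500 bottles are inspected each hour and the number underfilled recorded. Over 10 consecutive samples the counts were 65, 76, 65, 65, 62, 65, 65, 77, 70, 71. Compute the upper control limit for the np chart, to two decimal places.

p̄ = Σdᵢ / (k·n) = 681 / (10 × 500) = 0.13620
UCL = np̄ + 3·√(np̄(1−p̄)) = 68.1000 + 3 × √(68.1000×0.86380) = 68.1000 + 3 × 7.6697 = 91.1092

91.11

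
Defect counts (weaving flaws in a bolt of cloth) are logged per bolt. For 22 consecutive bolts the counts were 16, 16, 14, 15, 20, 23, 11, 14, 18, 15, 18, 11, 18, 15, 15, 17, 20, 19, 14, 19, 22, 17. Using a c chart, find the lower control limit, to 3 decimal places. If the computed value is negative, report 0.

4.429

c̄ = (16 + 16 + 14 + 15 + 20 + 23 + 11 + 14 + 18 + 15 + 18 + 11 + 18 + 15 + 15 + 17 + 20 + 19 + 14 + 19 + 22 + 17) / 22 = 367 / 22 = 16.6818
LCL = c̄ − 3√c̄ = 16.6818 − 3 × 4.0843 = 4.4288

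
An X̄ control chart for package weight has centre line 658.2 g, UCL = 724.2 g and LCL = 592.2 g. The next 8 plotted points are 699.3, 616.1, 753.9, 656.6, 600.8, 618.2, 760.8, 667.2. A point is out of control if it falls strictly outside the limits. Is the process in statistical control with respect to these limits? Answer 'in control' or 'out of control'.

out of control

Compare each point to [592.2, 724.2]: sample 3 = 753.9 > UCL; sample 7 = 760.8 > UCL.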